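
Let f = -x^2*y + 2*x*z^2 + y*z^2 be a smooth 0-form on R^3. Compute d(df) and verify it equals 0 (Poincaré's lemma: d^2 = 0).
d(df) = 0

Step 1: df = sum_i (∂f/∂x_i) dx_i = (-2*x*y + 2*z^2) dx + (-x^2 + z^2) dy + (2*z*(2*x + y)) dz.
Step 2: Apply d again. Using the 1-form formula, the coefficient of dx ∧ dy in d(df) is ∂^2 f/∂x ∂y - ∂^2 f/∂y ∂x = (-2*x) - (-2*x) = 0 (equality of mixed partials for smooth f).
Similarly for dx ∧ dz and dy ∧ dz — all coefficients vanish. So d(df) = 0.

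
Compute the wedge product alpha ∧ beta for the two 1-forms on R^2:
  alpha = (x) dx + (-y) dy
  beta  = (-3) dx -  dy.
alpha ∧ beta = (-x - 3*y) dx ∧ dy

Distribute the wedge, using dx_i ∧ dx_j = -dx_j ∧ dx_i and dx_i ∧ dx_i = 0. For each pair (i, j) with i < j, the coefficient of dx_i ∧ dx_j in alpha ∧ beta is (alpha_i * beta_j - alpha_j * beta_i). Collecting: alpha ∧ beta = (-x - 3*y) dx ∧ dy.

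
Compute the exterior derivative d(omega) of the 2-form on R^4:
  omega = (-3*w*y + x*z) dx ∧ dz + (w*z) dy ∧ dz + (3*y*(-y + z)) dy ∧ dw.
d(omega) = (3*w) dx ∧ dy ∧ dz + (-3*y) dx ∧ dz ∧ dw + (-3*y + z) dy ∧ dz ∧ dw

For a 2-form omega = sum_{i<j} g_{ij} dx_i ∧ dx_j, the exterior derivative is
  d(omega) = sum_{i<j} d(g_{ij}) ∧ dx_i ∧ dx_j = sum_{i<j, k} (∂g_{ij}/∂x_k) dx_k ∧ dx_i ∧ dx_j.
Expand each term, using dx_k ∧ dx_i ∧ dx_j = sgn(permutation) dx_{(a)} ∧ dx_{(b)} ∧ dx_{(c)} with (a < b < c) sorted:
  d(-3*w*y + x*z) includes (∂/∂y)(-3*w*y + x*z) dy = (-3*w) dy, which multiplied by dx ∧ dz gives (3*w) dx ∧ dy ∧ dz
  d(-3*w*y + x*z) includes (∂/∂w)(-3*w*y + x*z) dw = (-3*y) dw, which multiplied by dx ∧ dz gives (-3*y) dx ∧ dz ∧ dw
  d(w*z) includes (∂/∂w)(w*z) dw = (z) dw, which multiplied by dy ∧ dz gives (z) dy ∧ dz ∧ dw
  d(3*y*(-y + z)) includes (∂/∂z)(3*y*(-y + z)) dz = (3*y) dz, which multiplied by dy ∧ dw gives (-3*y) dy ∧ dz ∧ dw
Collecting like 3-forms: d(omega) = (3*w) dx ∧ dy ∧ dz + (-3*y) dx ∧ dz ∧ dw + (-3*y + z) dy ∧ dz ∧ dw.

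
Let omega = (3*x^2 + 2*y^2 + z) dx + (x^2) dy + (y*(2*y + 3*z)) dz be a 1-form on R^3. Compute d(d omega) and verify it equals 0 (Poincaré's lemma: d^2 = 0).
d(d omega) = 0

Step 1: d omega = sum_{i<j} (∂f_j/∂x_i - ∂f_i/∂x_j) dx_i ∧ dx_j:
  coeff of dx ∧ dy: 2*x - 4*y
  coeff of dx ∧ dz: -1
  coeff of dy ∧ dz: 4*y + 3*z
Step 2: Apply d again to each 2-form coefficient. The only possible 3-form in R^3 is dx ∧ dy ∧ dz, with coefficient
  ∂(coeff of dy∧dz)/∂x - ∂(coeff of dx∧dz)/∂y + ∂(coeff of dx∧dy)/∂z
  = ∂/∂x (4*y + 3*z) - ∂/∂y (-1) + ∂/∂z (2*x - 4*y).
Each of these terms simplifies to sums of mixed partials that cancel in pairs. The result is 0 (by equality of mixed partials for smooth functions — Schwarz / Clairaut).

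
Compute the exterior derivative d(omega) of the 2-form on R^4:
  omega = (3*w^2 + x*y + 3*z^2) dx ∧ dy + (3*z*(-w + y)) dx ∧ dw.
d(omega) = (6*z) dx ∧ dy ∧ dz + (6*w - 3*z) dx ∧ dy ∧ dw + (3*w - 3*y) dx ∧ dz ∧ dw

For a 2-form omega = sum_{i<j} g_{ij} dx_i ∧ dx_j, the exterior derivative is
  d(omega) = sum_{i<j} d(g_{ij}) ∧ dx_i ∧ dx_j = sum_{i<j, k} (∂g_{ij}/∂x_k) dx_k ∧ dx_i ∧ dx_j.
Expand each term, using dx_k ∧ dx_i ∧ dx_j = sgn(permutation) dx_{(a)} ∧ dx_{(b)} ∧ dx_{(c)} with (a < b < c) sorted:
  d(3*w^2 + x*y + 3*z^2) includes (∂/∂z)(3*w^2 + x*y + 3*z^2) dz = (6*z) dz, which multiplied by dx ∧ dy gives (6*z) dx ∧ dy ∧ dz
  d(3*w^2 + x*y + 3*z^2) includes (∂/∂w)(3*w^2 + x*y + 3*z^2) dw = (6*w) dw, which multiplied by dx ∧ dy gives (6*w) dx ∧ dy ∧ dw
  d(3*z*(-w + y)) includes (∂/∂y)(3*z*(-w + y)) dy = (3*z) dy, which multiplied by dx ∧ dw gives (-3*z) dx ∧ dy ∧ dw
  d(3*z*(-w + y)) includes (∂/∂z)(3*z*(-w + y)) dz = (-3*w + 3*y) dz, which multiplied by dx ∧ dw gives (3*w - 3*y) dx ∧ dz ∧ dw
Collecting like 3-forms: d(omega) = (6*z) dx ∧ dy ∧ dz + (6*w - 3*z) dx ∧ dy ∧ dw + (3*w - 3*y) dx ∧ dz ∧ dw.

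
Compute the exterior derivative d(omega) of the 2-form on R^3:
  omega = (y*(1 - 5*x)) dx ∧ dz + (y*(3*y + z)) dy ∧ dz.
d(omega) = (5*x - 1) dx ∧ dy ∧ dz

For a 2-form omega = sum_{i<j} g_{ij} dx_i ∧ dx_j, the exterior derivative is
  d(omega) = sum_{i<j} d(g_{ij}) ∧ dx_i ∧ dx_j = sum_{i<j, k} (∂g_{ij}/∂x_k) dx_k ∧ dx_i ∧ dx_j.
Expand each term, using dx_k ∧ dx_i ∧ dx_j = sgn(permutation) dx_{(a)} ∧ dx_{(b)} ∧ dx_{(c)} with (a < b < c) sorted:
  d(y*(1 - 5*x)) includes (∂/∂y)(y*(1 - 5*x)) dy = (1 - 5*x) dy, which multiplied by dx ∧ dz gives (5*x - 1) dx ∧ dy ∧ dz
Collecting like 3-forms: d(omega) = (5*x - 1) dx ∧ dy ∧ dz.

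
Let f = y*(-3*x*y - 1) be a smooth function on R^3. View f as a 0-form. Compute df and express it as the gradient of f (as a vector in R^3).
df = (-3*y^2) dx + (-6*x*y - 1) dy + (0) dz; grad f = (-3*y^2, -6*x*y - 1, 0)

For a 0-form f, d f = (∂f/∂x) dx + (∂f/∂y) dy + (∂f/∂z) dz. The components of the vector representation are exactly the entries of grad f in Cartesian coordinates:
  ∂f/∂x = -3*y^2
  ∂f/∂y = -6*x*y - 1
  ∂f/∂z = 0.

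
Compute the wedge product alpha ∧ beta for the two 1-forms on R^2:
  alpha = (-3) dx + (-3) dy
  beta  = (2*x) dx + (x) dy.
alpha ∧ beta = (3*x) dx ∧ dy

Distribute the wedge, using dx_i ∧ dx_j = -dx_j ∧ dx_i and dx_i ∧ dx_i = 0. For each pair (i, j) with i < j, the coefficient of dx_i ∧ dx_j in alpha ∧ beta is (alpha_i * beta_j - alpha_j * beta_i). Collecting: alpha ∧ beta = (3*x) dx ∧ dy.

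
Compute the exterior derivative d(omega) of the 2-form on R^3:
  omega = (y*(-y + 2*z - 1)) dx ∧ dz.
d(omega) = (2*y - 2*z + 1) dx ∧ dy ∧ dz

For a 2-form omega = sum_{i<j} g_{ij} dx_i ∧ dx_j, the exterior derivative is
  d(omega) = sum_{i<j} d(g_{ij}) ∧ dx_i ∧ dx_j = sum_{i<j, k} (∂g_{ij}/∂x_k) dx_k ∧ dx_i ∧ dx_j.
Expand each term, using dx_k ∧ dx_i ∧ dx_j = sgn(permutation) dx_{(a)} ∧ dx_{(b)} ∧ dx_{(c)} with (a < b < c) sorted:
  d(y*(-y + 2*z - 1)) includes (∂/∂y)(y*(-y + 2*z - 1)) dy = (-2*y + 2*z - 1) dy, which multiplied by dx ∧ dz gives (2*y - 2*z + 1) dx ∧ dy ∧ dz
Collecting like 3-forms: d(omega) = (2*y - 2*z + 1) dx ∧ dy ∧ dz.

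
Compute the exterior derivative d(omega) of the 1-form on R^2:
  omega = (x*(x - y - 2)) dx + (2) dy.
d(omega) = (x) dx ∧ dy

For a 1-form omega = sum_i f_i dx_i, the exterior derivative is
  d(omega) = sum_{i < j} (∂f_j/∂x_i - ∂f_i/∂x_j) dx_i ∧ dx_j.
  coefficient of dx ∧ dy: ∂f_2/∂x - ∂f_1/∂y = ∂(2)/∂x - ∂(x*(x - y - 2))/∂y = x
Assembling: d(omega) = (x) dx ∧ dy.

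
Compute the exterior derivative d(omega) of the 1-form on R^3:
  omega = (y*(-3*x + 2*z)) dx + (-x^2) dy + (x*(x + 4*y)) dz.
d(omega) = (x - 2*z) dx ∧ dy + (2*x + 2*y) dx ∧ dz + (4*x) dy ∧ dz

For a 1-form omega = sum_i f_i dx_i, the exterior derivative is
  d(omega) = sum_{i < j} (∂f_j/∂x_i - ∂f_i/∂x_j) dx_i ∧ dx_j.
  coefficient of dx ∧ dy: ∂f_2/∂x - ∂f_1/∂y = ∂(-x^2)/∂x - ∂(y*(-3*x + 2*z))/∂y = x - 2*z
  coefficient of dx ∧ dz: ∂f_3/∂x - ∂f_1/∂z = ∂(x*(x + 4*y))/∂x - ∂(y*(-3*x + 2*z))/∂z = 2*x + 2*y
  coefficient of dy ∧ dz: ∂f_3/∂y - ∂f_2/∂z = ∂(x*(x + 4*y))/∂y - ∂(-x^2)/∂z = 4*x
Assembling: d(omega) = (x - 2*z) dx ∧ dy + (2*x + 2*y) dx ∧ dz + (4*x) dy ∧ dz.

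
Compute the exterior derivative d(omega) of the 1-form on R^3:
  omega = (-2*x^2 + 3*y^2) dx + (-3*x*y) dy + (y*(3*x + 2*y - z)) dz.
d(omega) = (-9*y) dx ∧ dy + (3*y) dx ∧ dz + (3*x + 4*y - z) dy ∧ dz

For a 1-form omega = sum_i f_i dx_i, the exterior derivative is
  d(omega) = sum_{i < j} (∂f_j/∂x_i - ∂f_i/∂x_j) dx_i ∧ dx_j.
  coefficient of dx ∧ dy: ∂f_2/∂x - ∂f_1/∂y = ∂(-3*x*y)/∂x - ∂(-2*x^2 + 3*y^2)/∂y = -9*y
  coefficient of dx ∧ dz: ∂f_3/∂x - ∂f_1/∂z = ∂(y*(3*x + 2*y - z))/∂x - ∂(-2*x^2 + 3*y^2)/∂z = 3*y
  coefficient of dy ∧ dz: ∂f_3/∂y - ∂f_2/∂z = ∂(y*(3*x + 2*y - z))/∂y - ∂(-3*x*y)/∂z = 3*x + 4*y - z
Assembling: d(omega) = (-9*y) dx ∧ dy + (3*y) dx ∧ dz + (3*x + 4*y - z) dy ∧ dz.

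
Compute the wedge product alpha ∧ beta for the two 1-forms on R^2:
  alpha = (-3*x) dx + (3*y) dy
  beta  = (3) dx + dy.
alpha ∧ beta = (-3*x - 9*y) dx ∧ dy

Distribute the wedge, using dx_i ∧ dx_j = -dx_j ∧ dx_i and dx_i ∧ dx_i = 0. For each pair (i, j) with i < j, the coefficient of dx_i ∧ dx_j in alpha ∧ beta is (alpha_i * beta_j - alpha_j * beta_i). Collecting: alpha ∧ beta = (-3*x - 9*y) dx ∧ dy.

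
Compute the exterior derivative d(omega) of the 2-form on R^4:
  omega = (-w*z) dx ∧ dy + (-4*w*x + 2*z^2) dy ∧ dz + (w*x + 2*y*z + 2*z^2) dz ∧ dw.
d(omega) = (-5*w) dx ∧ dy ∧ dz + (-z) dx ∧ dy ∧ dw + (-4*x + 2*z) dy ∧ dz ∧ dw + (w) dx ∧ dz ∧ dw

For a 2-form omega = sum_{i<j} g_{ij} dx_i ∧ dx_j, the exterior derivative is
  d(omega) = sum_{i<j} d(g_{ij}) ∧ dx_i ∧ dx_j = sum_{i<j, k} (∂g_{ij}/∂x_k) dx_k ∧ dx_i ∧ dx_j.
Expand each term, using dx_k ∧ dx_i ∧ dx_j = sgn(permutation) dx_{(a)} ∧ dx_{(b)} ∧ dx_{(c)} with (a < b < c) sorted:
  d(-w*z) includes (∂/∂z)(-w*z) dz = (-w) dz, which multiplied by dx ∧ dy gives (-w) dx ∧ dy ∧ dz
  d(-w*z) includes (∂/∂w)(-w*z) dw = (-z) dw, which multiplied by dx ∧ dy gives (-z) dx ∧ dy ∧ dw
  d(-4*w*x + 2*z^2) includes (∂/∂x)(-4*w*x + 2*z^2) dx = (-4*w) dx, which multiplied by dy ∧ dz gives (-4*w) dx ∧ dy ∧ dz
  d(-4*w*x + 2*z^2) includes (∂/∂w)(-4*w*x + 2*z^2) dw = (-4*x) dw, which multiplied by dy ∧ dz gives (-4*x) dy ∧ dz ∧ dw
  d(w*x + 2*y*z + 2*z^2) includes (∂/∂x)(w*x + 2*y*z + 2*z^2) dx = (w) dx, which multiplied by dz ∧ dw gives (w) dx ∧ dz ∧ dw
  d(w*x + 2*y*z + 2*z^2) includes (∂/∂y)(w*x + 2*y*z + 2*z^2) dy = (2*z) dy, which multiplied by dz ∧ dw gives (2*z) dy ∧ dz ∧ dw
Collecting like 3-forms: d(omega) = (-5*w) dx ∧ dy ∧ dz + (-z) dx ∧ dy ∧ dw + (-4*x + 2*z) dy ∧ dz ∧ dw + (w) dx ∧ dz ∧ dw.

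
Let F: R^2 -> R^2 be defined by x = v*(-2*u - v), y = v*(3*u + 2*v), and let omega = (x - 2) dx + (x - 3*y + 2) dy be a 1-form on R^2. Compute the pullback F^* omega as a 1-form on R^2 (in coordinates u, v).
F^* omega = (v*(-29*u*v - 19*v^2 + 10)) du + (-29*u^2*v - 59*u*v^2 + 10*u - 26*v^3 + 12*v) dv

Using F^*(f dg) = (f ∘ F) d(g ∘ F), substitute each coordinate x_i by F_i(u, v) in f_i, and replace dx_i by d F_i = (∂F_i/∂u) du + (∂F_i/∂v) dv.
  For the x component: f_1(F) = -2*u*v - v^2 - 2; d F_1 = (-2*v) du + (-2*u - 2*v) dv
  For the y component: f_2(F) = -11*u*v - 7*v^2 + 2; d F_2 = (3*v) du + (3*u + 4*v) dv
Combining and collecting du, dv coefficients:
  coeff of du: v*(-29*u*v - 19*v^2 + 10)
  coeff of dv: -29*u^2*v - 59*u*v^2 + 10*u - 26*v^3 + 12*v
F^* omega = (v*(-29*u*v - 19*v^2 + 10)) du + (-29*u^2*v - 59*u*v^2 + 10*u - 26*v^3 + 12*v) dv.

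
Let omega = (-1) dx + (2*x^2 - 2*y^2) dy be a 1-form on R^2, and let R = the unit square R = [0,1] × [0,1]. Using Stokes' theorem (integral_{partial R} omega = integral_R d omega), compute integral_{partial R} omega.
integral_(partial R) omega = 2

Stokes: integral_partial_R omega = integral_R d omega with d omega = (∂Q/∂x - ∂P/∂y) dx ∧ dy.
  ∂Q/∂x = 4*x
  ∂P/∂y = 0
  integrand = ∂Q/∂x - ∂P/∂y = 4*x.
Integrating over R: integral_0^1 integral_0^1 (4*x) dx dy = 2.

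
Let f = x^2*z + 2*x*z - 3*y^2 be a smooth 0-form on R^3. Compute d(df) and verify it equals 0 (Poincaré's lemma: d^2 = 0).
d(df) = 0

Step 1: df = sum_i (∂f/∂x_i) dx_i = (2*z*(x + 1)) dx + (-6*y) dy + (x*(x + 2)) dz.
Step 2: Apply d again. Using the 1-form formula, the coefficient of dx ∧ dy in d(df) is ∂^2 f/∂x ∂y - ∂^2 f/∂y ∂x = (0) - (0) = 0 (equality of mixed partials for smooth f).
Similarly for dx ∧ dz and dy ∧ dz — all coefficients vanish. So d(df) = 0.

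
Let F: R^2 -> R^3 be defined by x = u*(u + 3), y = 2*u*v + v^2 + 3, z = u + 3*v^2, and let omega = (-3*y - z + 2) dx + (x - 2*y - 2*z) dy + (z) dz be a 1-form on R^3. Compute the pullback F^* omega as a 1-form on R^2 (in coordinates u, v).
F^* omega = (-10*u^2*v - 2*u^2 - 20*u*v^2 - 16*u*v - 16*u - 16*v^3 - 15*v^2 - 12*v - 21) du + (2*u^3 - 6*u^2*v + 2*u^2 - 24*u*v^2 + 8*u*v - 12*u + 2*v^3 - 12*v) dv

Using F^*(f dg) = (f ∘ F) d(g ∘ F), substitute each coordinate x_i by F_i(u, v) in f_i, and replace dx_i by d F_i = (∂F_i/∂u) du + (∂F_i/∂v) dv.
  For the x component: f_1(F) = -6*u*v - u - 6*v^2 - 7; d F_1 = (2*u + 3) du + (0) dv
  For the y component: f_2(F) = u^2 - 4*u*v + u - 8*v^2 - 6; d F_2 = (2*v) du + (2*u + 2*v) dv
  For the z component: f_3(F) = u + 3*v^2; d F_3 = (1) du + (6*v) dv
Combining and collecting du, dv coefficients:
  coeff of du: -10*u^2*v - 2*u^2 - 20*u*v^2 - 16*u*v - 16*u - 16*v^3 - 15*v^2 - 12*v - 21
  coeff of dv: 2*u^3 - 6*u^2*v + 2*u^2 - 24*u*v^2 + 8*u*v - 12*u + 2*v^3 - 12*v
F^* omega = (-10*u^2*v - 2*u^2 - 20*u*v^2 - 16*u*v - 16*u - 16*v^3 - 15*v^2 - 12*v - 21) du + (2*u^3 - 6*u^2*v + 2*u^2 - 24*u*v^2 + 8*u*v - 12*u + 2*v^3 - 12*v) dv.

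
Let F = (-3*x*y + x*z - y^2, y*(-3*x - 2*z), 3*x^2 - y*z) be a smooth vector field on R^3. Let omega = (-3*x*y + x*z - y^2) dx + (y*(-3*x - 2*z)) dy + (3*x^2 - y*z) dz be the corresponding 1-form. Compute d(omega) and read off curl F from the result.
d(omega) = (2*y - z) dy ∧ dz + (-5*x) dz ∧ dx + (3*x - y) dx ∧ dy; curl F = (2*y - z, -5*x, 3*x - y)

d omega = sum_{i<j} (∂f_j/∂x_i - ∂f_i/∂x_j) dx_i ∧ dx_j. Under the identification (dy ∧ dz, dz ∧ dx, dx ∧ dy) ↔ (e_x, e_y, e_z), the coefficients are exactly the components of curl F. Compute:
  ∂R/∂y - ∂Q/∂z = (-z) - (-2*y) = 2*y - z
  ∂P/∂z - ∂R/∂x = (x) - (6*x) = -5*x
  ∂Q/∂x - ∂P/∂y = (-3*y) - (-3*x - 2*y) = 3*x - y.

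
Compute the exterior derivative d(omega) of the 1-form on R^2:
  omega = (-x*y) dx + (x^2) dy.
d(omega) = (3*x) dx ∧ dy

For a 1-form omega = sum_i f_i dx_i, the exterior derivative is
  d(omega) = sum_{i < j} (∂f_j/∂x_i - ∂f_i/∂x_j) dx_i ∧ dx_j.
  coefficient of dx ∧ dy: ∂f_2/∂x - ∂f_1/∂y = ∂(x^2)/∂x - ∂(-x*y)/∂y = 3*x
Assembling: d(omega) = (3*x) dx ∧ dy.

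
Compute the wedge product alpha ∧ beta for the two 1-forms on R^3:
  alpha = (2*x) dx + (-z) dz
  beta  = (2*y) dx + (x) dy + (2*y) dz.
alpha ∧ beta = (2*x^2) dx ∧ dy + (2*y*(2*x + z)) dx ∧ dz + (x*z) dy ∧ dz

Distribute the wedge, using dx_i ∧ dx_j = -dx_j ∧ dx_i and dx_i ∧ dx_i = 0. For each pair (i, j) with i < j, the coefficient of dx_i ∧ dx_j in alpha ∧ beta is (alpha_i * beta_j - alpha_j * beta_i). Collecting: alpha ∧ beta = (2*x^2) dx ∧ dy + (2*y*(2*x + z)) dx ∧ dz + (x*z) dy ∧ dz.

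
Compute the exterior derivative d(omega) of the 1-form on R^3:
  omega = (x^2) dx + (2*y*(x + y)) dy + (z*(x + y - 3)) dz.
d(omega) = (2*y) dx ∧ dy + (z) dx ∧ dz + (z) dy ∧ dz

For a 1-form omega = sum_i f_i dx_i, the exterior derivative is
  d(omega) = sum_{i < j} (∂f_j/∂x_i - ∂f_i/∂x_j) dx_i ∧ dx_j.
  coefficient of dx ∧ dy: ∂f_2/∂x - ∂f_1/∂y = ∂(2*y*(x + y))/∂x - ∂(x^2)/∂y = 2*y
  coefficient of dx ∧ dz: ∂f_3/∂x - ∂f_1/∂z = ∂(z*(x + y - 3))/∂x - ∂(x^2)/∂z = z
  coefficient of dy ∧ dz: ∂f_3/∂y - ∂f_2/∂z = ∂(z*(x + y - 3))/∂y - ∂(2*y*(x + y))/∂z = z
Assembling: d(omega) = (2*y) dx ∧ dy + (z) dx ∧ dz + (z) dy ∧ dz.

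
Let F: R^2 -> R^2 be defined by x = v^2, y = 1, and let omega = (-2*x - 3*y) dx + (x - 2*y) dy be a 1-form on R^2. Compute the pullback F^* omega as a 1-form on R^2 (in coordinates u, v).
F^* omega = (-4*v^3 - 6*v) dv

Using F^*(f dg) = (f ∘ F) d(g ∘ F), substitute each coordinate x_i by F_i(u, v) in f_i, and replace dx_i by d F_i = (∂F_i/∂u) du + (∂F_i/∂v) dv.
  For the x component: f_1(F) = -2*v^2 - 3; d F_1 = (0) du + (2*v) dv
  For the y component: f_2(F) = v^2 - 2; d F_2 = (0) du + (0) dv
Combining and collecting du, dv coefficients:
  coeff of du: 0
  coeff of dv: -4*v^3 - 6*v
F^* omega = (-4*v^3 - 6*v) dv.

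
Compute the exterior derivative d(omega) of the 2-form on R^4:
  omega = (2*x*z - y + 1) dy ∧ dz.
d(omega) = (2*z) dx ∧ dy ∧ dz

For a 2-form omega = sum_{i<j} g_{ij} dx_i ∧ dx_j, the exterior derivative is
  d(omega) = sum_{i<j} d(g_{ij}) ∧ dx_i ∧ dx_j = sum_{i<j, k} (∂g_{ij}/∂x_k) dx_k ∧ dx_i ∧ dx_j.
Expand each term, using dx_k ∧ dx_i ∧ dx_j = sgn(permutation) dx_{(a)} ∧ dx_{(b)} ∧ dx_{(c)} with (a < b < c) sorted:
  d(2*x*z - y + 1) includes (∂/∂x)(2*x*z - y + 1) dx = (2*z) dx, which multiplied by dy ∧ dz gives (2*z) dx ∧ dy ∧ dz
Collecting like 3-forms: d(omega) = (2*z) dx ∧ dy ∧ dz.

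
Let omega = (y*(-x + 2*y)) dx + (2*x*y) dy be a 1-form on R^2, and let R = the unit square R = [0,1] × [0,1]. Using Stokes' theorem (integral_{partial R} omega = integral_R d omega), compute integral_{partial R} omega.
integral_(partial R) omega = -1/2

Stokes: integral_partial_R omega = integral_R d omega with d omega = (∂Q/∂x - ∂P/∂y) dx ∧ dy.
  ∂Q/∂x = 2*y
  ∂P/∂y = -x + 4*y
  integrand = ∂Q/∂x - ∂P/∂y = x - 2*y.
Integrating over R: integral_0^1 integral_0^1 (x - 2*y) dx dy = -1/2.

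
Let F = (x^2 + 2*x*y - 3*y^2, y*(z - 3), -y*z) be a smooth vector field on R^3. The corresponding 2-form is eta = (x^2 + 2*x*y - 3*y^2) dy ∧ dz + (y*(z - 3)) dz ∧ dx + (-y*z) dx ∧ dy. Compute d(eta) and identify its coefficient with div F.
d(eta) = (2*x + y + z - 3) dx ∧ dy ∧ dz; div F = 2*x + y + z - 3

For a 2-form in R^3 of the form above, applying d gives a 3-form with coefficient ∂P/∂x + ∂Q/∂y + ∂R/∂z:
  ∂P/∂x = 2*x + 2*y
  ∂Q/∂y = z - 3
  ∂R/∂z = -y
Sum = 2*x + y + z - 3, which is exactly div F.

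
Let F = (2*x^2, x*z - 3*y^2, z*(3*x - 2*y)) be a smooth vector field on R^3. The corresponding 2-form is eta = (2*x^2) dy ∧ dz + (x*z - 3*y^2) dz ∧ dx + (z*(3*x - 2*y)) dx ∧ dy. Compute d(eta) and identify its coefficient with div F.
d(eta) = (7*x - 8*y) dx ∧ dy ∧ dz; div F = 7*x - 8*y

For a 2-form in R^3 of the form above, applying d gives a 3-form with coefficient ∂P/∂x + ∂Q/∂y + ∂R/∂z:
  ∂P/∂x = 4*x
  ∂Q/∂y = -6*y
  ∂R/∂z = 3*x - 2*y
Sum = 7*x - 8*y, which is exactly div F.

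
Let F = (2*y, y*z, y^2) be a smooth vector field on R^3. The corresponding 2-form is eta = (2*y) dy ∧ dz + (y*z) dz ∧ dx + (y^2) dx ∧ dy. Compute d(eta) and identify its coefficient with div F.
d(eta) = (z) dx ∧ dy ∧ dz; div F = z

For a 2-form in R^3 of the form above, applying d gives a 3-form with coefficient ∂P/∂x + ∂Q/∂y + ∂R/∂z:
  ∂P/∂x = 0
  ∂Q/∂y = z
  ∂R/∂z = 0
Sum = z, which is exactly div F.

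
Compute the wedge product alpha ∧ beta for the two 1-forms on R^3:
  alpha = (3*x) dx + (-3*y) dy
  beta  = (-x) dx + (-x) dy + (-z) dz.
alpha ∧ beta = (-3*x*(x + y)) dx ∧ dy + (-3*x*z) dx ∧ dz + (3*y*z) dy ∧ dz

Distribute the wedge, using dx_i ∧ dx_j = -dx_j ∧ dx_i and dx_i ∧ dx_i = 0. For each pair (i, j) with i < j, the coefficient of dx_i ∧ dx_j in alpha ∧ beta is (alpha_i * beta_j - alpha_j * beta_i). Collecting: alpha ∧ beta = (-3*x*(x + y)) dx ∧ dy + (-3*x*z) dx ∧ dz + (3*y*z) dy ∧ dz.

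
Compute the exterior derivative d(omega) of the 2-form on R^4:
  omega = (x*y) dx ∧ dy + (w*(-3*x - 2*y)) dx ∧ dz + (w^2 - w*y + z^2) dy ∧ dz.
d(omega) = (2*w) dx ∧ dy ∧ dz + (-3*x - 2*y) dx ∧ dz ∧ dw + (2*w - y) dy ∧ dz ∧ dw

For a 2-form omega = sum_{i<j} g_{ij} dx_i ∧ dx_j, the exterior derivative is
  d(omega) = sum_{i<j} d(g_{ij}) ∧ dx_i ∧ dx_j = sum_{i<j, k} (∂g_{ij}/∂x_k) dx_k ∧ dx_i ∧ dx_j.
Expand each term, using dx_k ∧ dx_i ∧ dx_j = sgn(permutation) dx_{(a)} ∧ dx_{(b)} ∧ dx_{(c)} with (a < b < c) sorted:
  d(w*(-3*x - 2*y)) includes (∂/∂y)(w*(-3*x - 2*y)) dy = (-2*w) dy, which multiplied by dx ∧ dz gives (2*w) dx ∧ dy ∧ dz
  d(w*(-3*x - 2*y)) includes (∂/∂w)(w*(-3*x - 2*y)) dw = (-3*x - 2*y) dw, which multiplied by dx ∧ dz gives (-3*x - 2*y) dx ∧ dz ∧ dw
  d(w^2 - w*y + z^2) includes (∂/∂w)(w^2 - w*y + z^2) dw = (2*w - y) dw, which multiplied by dy ∧ dz gives (2*w - y) dy ∧ dz ∧ dw
Collecting like 3-forms: d(omega) = (2*w) dx ∧ dy ∧ dz + (-3*x - 2*y) dx ∧ dz ∧ dw + (2*w - y) dy ∧ dz ∧ dw.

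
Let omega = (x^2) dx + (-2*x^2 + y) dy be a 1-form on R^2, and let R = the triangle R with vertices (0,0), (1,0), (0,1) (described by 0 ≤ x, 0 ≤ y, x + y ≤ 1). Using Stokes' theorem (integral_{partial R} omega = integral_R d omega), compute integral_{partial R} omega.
integral_(partial R) omega = -2/3

Stokes: integral_partial_R omega = integral_R d omega with d omega = (∂Q/∂x - ∂P/∂y) dx ∧ dy.
  ∂Q/∂x = -4*x
  ∂P/∂y = 0
  integrand = ∂Q/∂x - ∂P/∂y = -4*x.
Integrating over R: integral_0^1 integral_0^{1-x} (-4*x) dy dx = -2/3.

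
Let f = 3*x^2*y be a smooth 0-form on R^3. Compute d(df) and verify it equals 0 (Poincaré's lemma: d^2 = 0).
d(df) = 0

Step 1: df = sum_i (∂f/∂x_i) dx_i = (6*x*y) dx + (3*x^2) dy + (0) dz.
Step 2: Apply d again. Using the 1-form formula, the coefficient of dx ∧ dy in d(df) is ∂^2 f/∂x ∂y - ∂^2 f/∂y ∂x = (6*x) - (6*x) = 0 (equality of mixed partials for smooth f).
Similarly for dx ∧ dz and dy ∧ dz — all coefficients vanish. So d(df) = 0.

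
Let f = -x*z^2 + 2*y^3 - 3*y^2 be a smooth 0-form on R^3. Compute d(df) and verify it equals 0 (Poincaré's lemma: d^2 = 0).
d(df) = 0

Step 1: df = sum_i (∂f/∂x_i) dx_i = (-z^2) dx + (6*y*(y - 1)) dy + (-2*x*z) dz.
Step 2: Apply d again. Using the 1-form formula, the coefficient of dx ∧ dy in d(df) is ∂^2 f/∂x ∂y - ∂^2 f/∂y ∂x = (0) - (0) = 0 (equality of mixed partials for smooth f).
Similarly for dx ∧ dz and dy ∧ dz — all coefficients vanish. So d(df) = 0.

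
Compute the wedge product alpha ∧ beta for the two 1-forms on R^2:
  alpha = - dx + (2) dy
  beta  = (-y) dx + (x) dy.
alpha ∧ beta = (-x + 2*y) dx ∧ dy

Distribute the wedge, using dx_i ∧ dx_j = -dx_j ∧ dx_i and dx_i ∧ dx_i = 0. For each pair (i, j) with i < j, the coefficient of dx_i ∧ dx_j in alpha ∧ beta is (alpha_i * beta_j - alpha_j * beta_i). Collecting: alpha ∧ beta = (-x + 2*y) dx ∧ dy.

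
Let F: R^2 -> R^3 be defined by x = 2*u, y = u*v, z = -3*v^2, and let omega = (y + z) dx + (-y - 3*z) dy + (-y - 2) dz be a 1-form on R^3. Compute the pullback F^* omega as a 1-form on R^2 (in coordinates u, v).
F^* omega = (v*(-u*v + 2*u + 9*v^2 - 6*v)) du + (v*(-u^2 + 15*u*v + 12)) dv

Using F^*(f dg) = (f ∘ F) d(g ∘ F), substitute each coordinate x_i by F_i(u, v) in f_i, and replace dx_i by d F_i = (∂F_i/∂u) du + (∂F_i/∂v) dv.
  For the x component: f_1(F) = v*(u - 3*v); d F_1 = (2) du + (0) dv
  For the y component: f_2(F) = v*(-u + 9*v); d F_2 = (v) du + (u) dv
  For the z component: f_3(F) = -u*v - 2; d F_3 = (0) du + (-6*v) dv
Combining and collecting du, dv coefficients:
  coeff of du: v*(-u*v + 2*u + 9*v^2 - 6*v)
  coeff of dv: v*(-u^2 + 15*u*v + 12)
F^* omega = (v*(-u*v + 2*u + 9*v^2 - 6*v)) du + (v*(-u^2 + 15*u*v + 12)) dv.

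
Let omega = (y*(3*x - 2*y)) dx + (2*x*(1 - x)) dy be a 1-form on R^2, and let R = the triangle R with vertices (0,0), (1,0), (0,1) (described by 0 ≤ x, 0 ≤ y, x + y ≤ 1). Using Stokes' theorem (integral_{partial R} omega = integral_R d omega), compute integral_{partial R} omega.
integral_(partial R) omega = 1/2

Stokes: integral_partial_R omega = integral_R d omega with d omega = (∂Q/∂x - ∂P/∂y) dx ∧ dy.
  ∂Q/∂x = 2 - 4*x
  ∂P/∂y = 3*x - 4*y
  integrand = ∂Q/∂x - ∂P/∂y = -7*x + 4*y + 2.
Integrating over R: integral_0^1 integral_0^{1-x} (-7*x + 4*y + 2) dy dx = 1/2.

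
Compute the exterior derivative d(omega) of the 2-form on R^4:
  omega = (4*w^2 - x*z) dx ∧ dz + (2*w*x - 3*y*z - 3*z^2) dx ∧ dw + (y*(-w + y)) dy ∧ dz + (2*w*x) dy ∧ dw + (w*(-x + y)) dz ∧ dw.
d(omega) = (7*w + 3*y + 6*z) dx ∧ dz ∧ dw + (2*w + 3*z) dx ∧ dy ∧ dw + (w - y) dy ∧ dz ∧ dw

For a 2-form omega = sum_{i<j} g_{ij} dx_i ∧ dx_j, the exterior derivative is
  d(omega) = sum_{i<j} d(g_{ij}) ∧ dx_i ∧ dx_j = sum_{i<j, k} (∂g_{ij}/∂x_k) dx_k ∧ dx_i ∧ dx_j.
Expand each term, using dx_k ∧ dx_i ∧ dx_j = sgn(permutation) dx_{(a)} ∧ dx_{(b)} ∧ dx_{(c)} with (a < b < c) sorted:
  d(4*w^2 - x*z) includes (∂/∂w)(4*w^2 - x*z) dw = (8*w) dw, which multiplied by dx ∧ dz gives (8*w) dx ∧ dz ∧ dw
  d(2*w*x - 3*y*z - 3*z^2) includes (∂/∂y)(2*w*x - 3*y*z - 3*z^2) dy = (-3*z) dy, which multiplied by dx ∧ dw gives (3*z) dx ∧ dy ∧ dw
  d(2*w*x - 3*y*z - 3*z^2) includes (∂/∂z)(2*w*x - 3*y*z - 3*z^2) dz = (-3*y - 6*z) dz, which multiplied by dx ∧ dw gives (3*y + 6*z) dx ∧ dz ∧ dw
  d(y*(-w + y)) includes (∂/∂w)(y*(-w + y)) dw = (-y) dw, which multiplied by dy ∧ dz gives (-y) dy ∧ dz ∧ dw
  d(2*w*x) includes (∂/∂x)(2*w*x) dx = (2*w) dx, which multiplied by dy ∧ dw gives (2*w) dx ∧ dy ∧ dw
  d(w*(-x + y)) includes (∂/∂x)(w*(-x + y)) dx = (-w) dx, which multiplied by dz ∧ dw gives (-w) dx ∧ dz ∧ dw
  d(w*(-x + y)) includes (∂/∂y)(w*(-x + y)) dy = (w) dy, which multiplied by dz ∧ dw gives (w) dy ∧ dz ∧ dw
Collecting like 3-forms: d(omega) = (7*w + 3*y + 6*z) dx ∧ dz ∧ dw + (2*w + 3*z) dx ∧ dy ∧ dw + (w - y) dy ∧ dz ∧ dw.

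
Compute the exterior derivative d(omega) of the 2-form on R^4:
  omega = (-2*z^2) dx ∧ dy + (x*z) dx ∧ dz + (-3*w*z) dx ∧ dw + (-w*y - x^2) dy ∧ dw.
d(omega) = (-4*z) dx ∧ dy ∧ dz + (3*w) dx ∧ dz ∧ dw + (-2*x) dx ∧ dy ∧ dw

For a 2-form omega = sum_{i<j} g_{ij} dx_i ∧ dx_j, the exterior derivative is
  d(omega) = sum_{i<j} d(g_{ij}) ∧ dx_i ∧ dx_j = sum_{i<j, k} (∂g_{ij}/∂x_k) dx_k ∧ dx_i ∧ dx_j.
Expand each term, using dx_k ∧ dx_i ∧ dx_j = sgn(permutation) dx_{(a)} ∧ dx_{(b)} ∧ dx_{(c)} with (a < b < c) sorted:
  d(-2*z^2) includes (∂/∂z)(-2*z^2) dz = (-4*z) dz, which multiplied by dx ∧ dy gives (-4*z) dx ∧ dy ∧ dz
  d(-3*w*z) includes (∂/∂z)(-3*w*z) dz = (-3*w) dz, which multiplied by dx ∧ dw gives (3*w) dx ∧ dz ∧ dw
  d(-w*y - x^2) includes (∂/∂x)(-w*y - x^2) dx = (-2*x) dx, which multiplied by dy ∧ dw gives (-2*x) dx ∧ dy ∧ dw
Collecting like 3-forms: d(omega) = (-4*z) dx ∧ dy ∧ dz + (3*w) dx ∧ dz ∧ dw + (-2*x) dx ∧ dy ∧ dw.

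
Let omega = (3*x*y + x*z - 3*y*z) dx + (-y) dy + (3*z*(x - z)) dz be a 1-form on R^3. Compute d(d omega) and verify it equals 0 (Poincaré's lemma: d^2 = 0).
d(d omega) = 0

Step 1: d omega = sum_{i<j} (∂f_j/∂x_i - ∂f_i/∂x_j) dx_i ∧ dx_j:
  coeff of dx ∧ dy: -3*x + 3*z
  coeff of dx ∧ dz: -x + 3*y + 3*z
  coeff of dy ∧ dz: 0
Step 2: Apply d again to each 2-form coefficient. The only possible 3-form in R^3 is dx ∧ dy ∧ dz, with coefficient
  ∂(coeff of dy∧dz)/∂x - ∂(coeff of dx∧dz)/∂y + ∂(coeff of dx∧dy)/∂z
  = ∂/∂x (0) - ∂/∂y (-x + 3*y + 3*z) + ∂/∂z (-3*x + 3*z).
Each of these terms simplifies to sums of mixed partials that cancel in pairs. The result is 0 (by equality of mixed partials for smooth functions — Schwarz / Clairaut).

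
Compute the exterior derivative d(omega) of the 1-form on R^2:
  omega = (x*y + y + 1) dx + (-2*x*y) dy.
d(omega) = (-x - 2*y - 1) dx ∧ dy

For a 1-form omega = sum_i f_i dx_i, the exterior derivative is
  d(omega) = sum_{i < j} (∂f_j/∂x_i - ∂f_i/∂x_j) dx_i ∧ dx_j.
  coefficient of dx ∧ dy: ∂f_2/∂x - ∂f_1/∂y = ∂(-2*x*y)/∂x - ∂(x*y + y + 1)/∂y = -x - 2*y - 1
Assembling: d(omega) = (-x - 2*y - 1) dx ∧ dy.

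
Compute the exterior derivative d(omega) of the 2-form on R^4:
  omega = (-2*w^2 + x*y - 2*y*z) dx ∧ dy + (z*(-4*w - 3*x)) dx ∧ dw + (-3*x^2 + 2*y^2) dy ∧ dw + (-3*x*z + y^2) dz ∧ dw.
d(omega) = (-2*y) dx ∧ dy ∧ dz + (-4*w - 6*x) dx ∧ dy ∧ dw + (4*w + 3*x - 3*z) dx ∧ dz ∧ dw + (2*y) dy ∧ dz ∧ dw

For a 2-form omega = sum_{i<j} g_{ij} dx_i ∧ dx_j, the exterior derivative is
  d(omega) = sum_{i<j} d(g_{ij}) ∧ dx_i ∧ dx_j = sum_{i<j, k} (∂g_{ij}/∂x_k) dx_k ∧ dx_i ∧ dx_j.
Expand each term, using dx_k ∧ dx_i ∧ dx_j = sgn(permutation) dx_{(a)} ∧ dx_{(b)} ∧ dx_{(c)} with (a < b < c) sorted:
  d(-2*w^2 + x*y - 2*y*z) includes (∂/∂z)(-2*w^2 + x*y - 2*y*z) dz = (-2*y) dz, which multiplied by dx ∧ dy gives (-2*y) dx ∧ dy ∧ dz
  d(-2*w^2 + x*y - 2*y*z) includes (∂/∂w)(-2*w^2 + x*y - 2*y*z) dw = (-4*w) dw, which multiplied by dx ∧ dy gives (-4*w) dx ∧ dy ∧ dw
  d(z*(-4*w - 3*x)) includes (∂/∂z)(z*(-4*w - 3*x)) dz = (-4*w - 3*x) dz, which multiplied by dx ∧ dw gives (4*w + 3*x) dx ∧ dz ∧ dw
  d(-3*x^2 + 2*y^2) includes (∂/∂x)(-3*x^2 + 2*y^2) dx = (-6*x) dx, which multiplied by dy ∧ dw gives (-6*x) dx ∧ dy ∧ dw
  d(-3*x*z + y^2) includes (∂/∂x)(-3*x*z + y^2) dx = (-3*z) dx, which multiplied by dz ∧ dw gives (-3*z) dx ∧ dz ∧ dw
  d(-3*x*z + y^2) includes (∂/∂y)(-3*x*z + y^2) dy = (2*y) dy, which multiplied by dz ∧ dw gives (2*y) dy ∧ dz ∧ dw
Collecting like 3-forms: d(omega) = (-2*y) dx ∧ dy ∧ dz + (-4*w - 6*x) dx ∧ dy ∧ dw + (4*w + 3*x - 3*z) dx ∧ dz ∧ dw + (2*y) dy ∧ dz ∧ dw.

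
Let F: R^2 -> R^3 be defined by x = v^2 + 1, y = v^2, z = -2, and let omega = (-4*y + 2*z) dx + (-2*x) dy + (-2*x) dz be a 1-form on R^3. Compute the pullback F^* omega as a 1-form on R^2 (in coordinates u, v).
F^* omega = (12*v*(-v^2 - 1)) dv

Using F^*(f dg) = (f ∘ F) d(g ∘ F), substitute each coordinate x_i by F_i(u, v) in f_i, and replace dx_i by d F_i = (∂F_i/∂u) du + (∂F_i/∂v) dv.
  For the x component: f_1(F) = -4*v^2 - 4; d F_1 = (0) du + (2*v) dv
  For the y component: f_2(F) = -2*v^2 - 2; d F_2 = (0) du + (2*v) dv
  For the z component: f_3(F) = -2*v^2 - 2; d F_3 = (0) du + (0) dv
Combining and collecting du, dv coefficients:
  coeff of du: 0
  coeff of dv: 12*v*(-v^2 - 1)
F^* omega = (12*v*(-v^2 - 1)) dv.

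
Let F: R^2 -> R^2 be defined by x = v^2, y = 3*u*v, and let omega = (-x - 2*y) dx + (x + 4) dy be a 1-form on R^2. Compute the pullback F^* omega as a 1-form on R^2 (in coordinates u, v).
F^* omega = (3*v*(v^2 + 4)) du + (-9*u*v^2 + 12*u - 2*v^3) dv

Using F^*(f dg) = (f ∘ F) d(g ∘ F), substitute each coordinate x_i by F_i(u, v) in f_i, and replace dx_i by d F_i = (∂F_i/∂u) du + (∂F_i/∂v) dv.
  For the x component: f_1(F) = v*(-6*u - v); d F_1 = (0) du + (2*v) dv
  For the y component: f_2(F) = v^2 + 4; d F_2 = (3*v) du + (3*u) dv
Combining and collecting du, dv coefficients:
  coeff of du: 3*v*(v^2 + 4)
  coeff of dv: -9*u*v^2 + 12*u - 2*v^3
F^* omega = (3*v*(v^2 + 4)) du + (-9*u*v^2 + 12*u - 2*v^3) dv.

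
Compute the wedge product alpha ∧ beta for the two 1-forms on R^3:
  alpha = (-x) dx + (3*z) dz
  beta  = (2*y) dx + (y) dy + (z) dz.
alpha ∧ beta = (-x*y) dx ∧ dy + (-z*(x + 6*y)) dx ∧ dz + (-3*y*z) dy ∧ dz

Distribute the wedge, using dx_i ∧ dx_j = -dx_j ∧ dx_i and dx_i ∧ dx_i = 0. For each pair (i, j) with i < j, the coefficient of dx_i ∧ dx_j in alpha ∧ beta is (alpha_i * beta_j - alpha_j * beta_i). Collecting: alpha ∧ beta = (-x*y) dx ∧ dy + (-z*(x + 6*y)) dx ∧ dz + (-3*y*z) dy ∧ dz.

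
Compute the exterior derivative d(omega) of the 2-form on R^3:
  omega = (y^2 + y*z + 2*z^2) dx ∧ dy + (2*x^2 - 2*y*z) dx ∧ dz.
d(omega) = (y + 6*z) dx ∧ dy ∧ dz

For a 2-form omega = sum_{i<j} g_{ij} dx_i ∧ dx_j, the exterior derivative is
  d(omega) = sum_{i<j} d(g_{ij}) ∧ dx_i ∧ dx_j = sum_{i<j, k} (∂g_{ij}/∂x_k) dx_k ∧ dx_i ∧ dx_j.
Expand each term, using dx_k ∧ dx_i ∧ dx_j = sgn(permutation) dx_{(a)} ∧ dx_{(b)} ∧ dx_{(c)} with (a < b < c) sorted:
  d(y^2 + y*z + 2*z^2) includes (∂/∂z)(y^2 + y*z + 2*z^2) dz = (y + 4*z) dz, which multiplied by dx ∧ dy gives (y + 4*z) dx ∧ dy ∧ dz
  d(2*x^2 - 2*y*z) includes (∂/∂y)(2*x^2 - 2*y*z) dy = (-2*z) dy, which multiplied by dx ∧ dz gives (2*z) dx ∧ dy ∧ dz
Collecting like 3-forms: d(omega) = (y + 6*z) dx ∧ dy ∧ dz.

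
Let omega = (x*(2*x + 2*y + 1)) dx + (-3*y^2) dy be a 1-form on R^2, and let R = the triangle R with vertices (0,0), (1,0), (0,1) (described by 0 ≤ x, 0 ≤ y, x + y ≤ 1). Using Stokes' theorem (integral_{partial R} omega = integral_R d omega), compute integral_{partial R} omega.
integral_(partial R) omega = -1/3

Stokes: integral_partial_R omega = integral_R d omega with d omega = (∂Q/∂x - ∂P/∂y) dx ∧ dy.
  ∂Q/∂x = 0
  ∂P/∂y = 2*x
  integrand = ∂Q/∂x - ∂P/∂y = -2*x.
Integrating over R: integral_0^1 integral_0^{1-x} (-2*x) dy dx = -1/3.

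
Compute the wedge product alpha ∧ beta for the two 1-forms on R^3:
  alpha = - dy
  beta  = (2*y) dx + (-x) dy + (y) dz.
alpha ∧ beta = (2*y) dx ∧ dy + (-y) dy ∧ dz

Distribute the wedge, using dx_i ∧ dx_j = -dx_j ∧ dx_i and dx_i ∧ dx_i = 0. For each pair (i, j) with i < j, the coefficient of dx_i ∧ dx_j in alpha ∧ beta is (alpha_i * beta_j - alpha_j * beta_i). Collecting: alpha ∧ beta = (2*y) dx ∧ dy + (-y) dy ∧ dz.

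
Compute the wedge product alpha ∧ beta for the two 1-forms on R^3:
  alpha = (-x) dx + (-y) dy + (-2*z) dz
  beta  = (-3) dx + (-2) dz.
alpha ∧ beta = (2*x - 6*z) dx ∧ dz + (-3*y) dx ∧ dy + (2*y) dy ∧ dz

Distribute the wedge, using dx_i ∧ dx_j = -dx_j ∧ dx_i and dx_i ∧ dx_i = 0. For each pair (i, j) with i < j, the coefficient of dx_i ∧ dx_j in alpha ∧ beta is (alpha_i * beta_j - alpha_j * beta_i). Collecting: alpha ∧ beta = (2*x - 6*z) dx ∧ dz + (-3*y) dx ∧ dy + (2*y) dy ∧ dz.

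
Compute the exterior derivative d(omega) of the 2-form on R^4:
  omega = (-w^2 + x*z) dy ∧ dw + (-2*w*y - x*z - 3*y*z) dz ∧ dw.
d(omega) = (z) dx ∧ dy ∧ dw + (-2*w - x - 3*z) dy ∧ dz ∧ dw + (-z) dx ∧ dz ∧ dw

For a 2-form omega = sum_{i<j} g_{ij} dx_i ∧ dx_j, the exterior derivative is
  d(omega) = sum_{i<j} d(g_{ij}) ∧ dx_i ∧ dx_j = sum_{i<j, k} (∂g_{ij}/∂x_k) dx_k ∧ dx_i ∧ dx_j.
Expand each term, using dx_k ∧ dx_i ∧ dx_j = sgn(permutation) dx_{(a)} ∧ dx_{(b)} ∧ dx_{(c)} with (a < b < c) sorted:
  d(-w^2 + x*z) includes (∂/∂x)(-w^2 + x*z) dx = (z) dx, which multiplied by dy ∧ dw gives (z) dx ∧ dy ∧ dw
  d(-w^2 + x*z) includes (∂/∂z)(-w^2 + x*z) dz = (x) dz, which multiplied by dy ∧ dw gives (-x) dy ∧ dz ∧ dw
  d(-2*w*y - x*z - 3*y*z) includes (∂/∂x)(-2*w*y - x*z - 3*y*z) dx = (-z) dx, which multiplied by dz ∧ dw gives (-z) dx ∧ dz ∧ dw
  d(-2*w*y - x*z - 3*y*z) includes (∂/∂y)(-2*w*y - x*z - 3*y*z) dy = (-2*w - 3*z) dy, which multiplied by dz ∧ dw gives (-2*w - 3*z) dy ∧ dz ∧ dw
Collecting like 3-forms: d(omega) = (z) dx ∧ dy ∧ dw + (-2*w - x - 3*z) dy ∧ dz ∧ dw + (-z) dx ∧ dz ∧ dw.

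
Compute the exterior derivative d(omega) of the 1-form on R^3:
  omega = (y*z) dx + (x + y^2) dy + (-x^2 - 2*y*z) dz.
d(omega) = (1 - z) dx ∧ dy + (-2*x - y) dx ∧ dz + (-2*z) dy ∧ dz

For a 1-form omega = sum_i f_i dx_i, the exterior derivative is
  d(omega) = sum_{i < j} (∂f_j/∂x_i - ∂f_i/∂x_j) dx_i ∧ dx_j.
  coefficient of dx ∧ dy: ∂f_2/∂x - ∂f_1/∂y = ∂(x + y^2)/∂x - ∂(y*z)/∂y = 1 - z
  coefficient of dx ∧ dz: ∂f_3/∂x - ∂f_1/∂z = ∂(-x^2 - 2*y*z)/∂x - ∂(y*z)/∂z = -2*x - y
  coefficient of dy ∧ dz: ∂f_3/∂y - ∂f_2/∂z = ∂(-x^2 - 2*y*z)/∂y - ∂(x + y^2)/∂z = -2*z
Assembling: d(omega) = (1 - z) dx ∧ dy + (-2*x - y) dx ∧ dz + (-2*z) dy ∧ dz.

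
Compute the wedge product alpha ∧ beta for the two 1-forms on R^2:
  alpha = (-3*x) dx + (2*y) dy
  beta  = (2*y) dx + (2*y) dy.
alpha ∧ beta = (-2*y*(3*x + 2*y)) dx ∧ dy

Distribute the wedge, using dx_i ∧ dx_j = -dx_j ∧ dx_i and dx_i ∧ dx_i = 0. For each pair (i, j) with i < j, the coefficient of dx_i ∧ dx_j in alpha ∧ beta is (alpha_i * beta_j - alpha_j * beta_i). Collecting: alpha ∧ beta = (-2*y*(3*x + 2*y)) dx ∧ dy.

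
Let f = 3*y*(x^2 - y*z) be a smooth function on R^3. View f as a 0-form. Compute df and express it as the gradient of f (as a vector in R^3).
df = (6*x*y) dx + (3*x^2 - 6*y*z) dy + (-3*y^2) dz; grad f = (6*x*y, 3*x^2 - 6*y*z, -3*y^2)

For a 0-form f, d f = (∂f/∂x) dx + (∂f/∂y) dy + (∂f/∂z) dz. The components of the vector representation are exactly the entries of grad f in Cartesian coordinates:
  ∂f/∂x = 6*x*y
  ∂f/∂y = 3*x^2 - 6*y*z
  ∂f/∂z = -3*y^2.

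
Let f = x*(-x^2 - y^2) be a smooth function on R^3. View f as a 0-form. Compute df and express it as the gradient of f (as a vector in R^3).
df = (-3*x^2 - y^2) dx + (-2*x*y) dy + (0) dz; grad f = (-3*x^2 - y^2, -2*x*y, 0)

For a 0-form f, d f = (∂f/∂x) dx + (∂f/∂y) dy + (∂f/∂z) dz. The components of the vector representation are exactly the entries of grad f in Cartesian coordinates:
  ∂f/∂x = -3*x^2 - y^2
  ∂f/∂y = -2*x*y
  ∂f/∂z = 0.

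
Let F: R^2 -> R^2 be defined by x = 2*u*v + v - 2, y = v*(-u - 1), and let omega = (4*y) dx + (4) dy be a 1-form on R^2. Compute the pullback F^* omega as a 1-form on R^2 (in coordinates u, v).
F^* omega = (4*v*(-2*u*v - 2*v - 1)) du + (-8*u^2*v - 12*u*v - 4*u - 4*v - 4) dv

Using F^*(f dg) = (f ∘ F) d(g ∘ F), substitute each coordinate x_i by F_i(u, v) in f_i, and replace dx_i by d F_i = (∂F_i/∂u) du + (∂F_i/∂v) dv.
  For the x component: f_1(F) = 4*v*(-u - 1); d F_1 = (2*v) du + (2*u + 1) dv
  For the y component: f_2(F) = 4; d F_2 = (-v) du + (-u - 1) dv
Combining and collecting du, dv coefficients:
  coeff of du: 4*v*(-2*u*v - 2*v - 1)
  coeff of dv: -8*u^2*v - 12*u*v - 4*u - 4*v - 4
F^* omega = (4*v*(-2*u*v - 2*v - 1)) du + (-8*u^2*v - 12*u*v - 4*u - 4*v - 4) dv.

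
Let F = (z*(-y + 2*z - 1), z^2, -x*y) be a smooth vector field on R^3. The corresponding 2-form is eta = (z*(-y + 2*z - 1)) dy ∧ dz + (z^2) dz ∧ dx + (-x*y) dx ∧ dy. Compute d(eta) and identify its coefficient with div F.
d(eta) = (0) dx ∧ dy ∧ dz; div F = 0

For a 2-form in R^3 of the form above, applying d gives a 3-form with coefficient ∂P/∂x + ∂Q/∂y + ∂R/∂z:
  ∂P/∂x = 0
  ∂Q/∂y = 0
  ∂R/∂z = 0
Sum = 0, which is exactly div F.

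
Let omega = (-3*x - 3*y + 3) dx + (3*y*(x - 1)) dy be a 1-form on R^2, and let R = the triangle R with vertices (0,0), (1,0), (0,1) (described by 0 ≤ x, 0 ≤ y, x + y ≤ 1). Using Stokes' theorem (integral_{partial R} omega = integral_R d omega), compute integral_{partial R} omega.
integral_(partial R) omega = 2

Stokes: integral_partial_R omega = integral_R d omega with d omega = (∂Q/∂x - ∂P/∂y) dx ∧ dy.
  ∂Q/∂x = 3*y
  ∂P/∂y = -3
  integrand = ∂Q/∂x - ∂P/∂y = 3*y + 3.
Integrating over R: integral_0^1 integral_0^{1-x} (3*y + 3) dy dx = 2.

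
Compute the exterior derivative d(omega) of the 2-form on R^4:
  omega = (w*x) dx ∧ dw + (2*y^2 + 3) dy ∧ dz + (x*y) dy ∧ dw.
d(omega) = (y) dx ∧ dy ∧ dw

For a 2-form omega = sum_{i<j} g_{ij} dx_i ∧ dx_j, the exterior derivative is
  d(omega) = sum_{i<j} d(g_{ij}) ∧ dx_i ∧ dx_j = sum_{i<j, k} (∂g_{ij}/∂x_k) dx_k ∧ dx_i ∧ dx_j.
Expand each term, using dx_k ∧ dx_i ∧ dx_j = sgn(permutation) dx_{(a)} ∧ dx_{(b)} ∧ dx_{(c)} with (a < b < c) sorted:
  d(x*y) includes (∂/∂x)(x*y) dx = (y) dx, which multiplied by dy ∧ dw gives (y) dx ∧ dy ∧ dw
Collecting like 3-forms: d(omega) = (y) dx ∧ dy ∧ dw.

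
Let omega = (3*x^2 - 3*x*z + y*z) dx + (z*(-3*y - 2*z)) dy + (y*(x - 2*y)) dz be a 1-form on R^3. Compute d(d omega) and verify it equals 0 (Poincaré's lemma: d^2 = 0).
d(d omega) = 0

Step 1: d omega = sum_{i<j} (∂f_j/∂x_i - ∂f_i/∂x_j) dx_i ∧ dx_j:
  coeff of dx ∧ dy: -z
  coeff of dx ∧ dz: 3*x
  coeff of dy ∧ dz: x - y + 4*z
Step 2: Apply d again to each 2-form coefficient. The only possible 3-form in R^3 is dx ∧ dy ∧ dz, with coefficient
  ∂(coeff of dy∧dz)/∂x - ∂(coeff of dx∧dz)/∂y + ∂(coeff of dx∧dy)/∂z
  = ∂/∂x (x - y + 4*z) - ∂/∂y (3*x) + ∂/∂z (-z).
Each of these terms simplifies to sums of mixed partials that cancel in pairs. The result is 0 (by equality of mixed partials for smooth functions — Schwarz / Clairaut).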